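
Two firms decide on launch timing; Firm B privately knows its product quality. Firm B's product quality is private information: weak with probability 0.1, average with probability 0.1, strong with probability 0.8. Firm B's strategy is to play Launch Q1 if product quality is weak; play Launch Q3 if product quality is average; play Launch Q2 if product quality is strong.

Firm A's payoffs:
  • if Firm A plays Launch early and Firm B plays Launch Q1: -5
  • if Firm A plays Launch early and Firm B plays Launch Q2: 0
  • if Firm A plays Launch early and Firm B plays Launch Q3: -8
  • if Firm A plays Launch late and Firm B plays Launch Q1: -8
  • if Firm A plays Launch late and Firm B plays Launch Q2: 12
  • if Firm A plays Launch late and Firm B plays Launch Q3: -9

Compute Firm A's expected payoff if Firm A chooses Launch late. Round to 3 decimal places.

E[Launch late] = 0.1·(-8) + 0.1·(-9) + 0.8·12 = (-0.8) + (-0.9) + 9.6 = 7.9

7.900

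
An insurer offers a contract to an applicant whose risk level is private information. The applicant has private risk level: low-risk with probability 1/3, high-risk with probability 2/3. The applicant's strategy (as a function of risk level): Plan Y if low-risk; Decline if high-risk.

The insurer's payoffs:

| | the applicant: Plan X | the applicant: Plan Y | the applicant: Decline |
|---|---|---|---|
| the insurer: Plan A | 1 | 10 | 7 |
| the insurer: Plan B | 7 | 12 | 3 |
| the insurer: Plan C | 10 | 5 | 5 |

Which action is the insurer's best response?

Plan A

E[Plan A] = 1/3·(10) + 2/3·(7) = 8
E[Plan B] = 1/3·(12) + 2/3·(3) = 6
E[Plan C] = 1/3·(5) + 2/3·(5) = 5
Best response: Plan A (8 is the largest).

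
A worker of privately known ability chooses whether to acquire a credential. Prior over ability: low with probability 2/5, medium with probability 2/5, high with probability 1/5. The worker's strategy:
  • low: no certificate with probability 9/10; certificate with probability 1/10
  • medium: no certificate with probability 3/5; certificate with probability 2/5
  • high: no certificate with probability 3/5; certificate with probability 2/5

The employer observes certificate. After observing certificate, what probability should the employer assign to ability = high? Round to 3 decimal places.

0.286

P(certificate) = (2/5)·(1/10) + (2/5)·(2/5) + (1/5)·(2/5) = 7/25
P(high | certificate) = ((1/5)·(2/5)) / (7/25) = (2/25) / (7/25) = 2/7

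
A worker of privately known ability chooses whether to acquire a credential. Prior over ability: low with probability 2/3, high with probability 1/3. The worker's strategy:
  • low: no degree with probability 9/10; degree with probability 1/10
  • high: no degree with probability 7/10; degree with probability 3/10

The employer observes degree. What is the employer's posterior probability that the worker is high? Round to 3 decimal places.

P(degree) = (2/3)·(1/10) + (1/3)·(3/10) = 1/6
P(high | degree) = ((1/3)·(3/10)) / (1/6) = (1/10) / (1/6) = 3/5

0.600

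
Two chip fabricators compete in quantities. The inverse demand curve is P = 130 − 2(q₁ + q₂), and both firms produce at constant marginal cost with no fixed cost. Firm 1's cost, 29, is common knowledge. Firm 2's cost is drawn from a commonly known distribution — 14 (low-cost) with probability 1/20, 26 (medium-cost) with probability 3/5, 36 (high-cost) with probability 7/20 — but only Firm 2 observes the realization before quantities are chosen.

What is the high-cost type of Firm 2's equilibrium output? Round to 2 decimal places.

Each type of Firm 2 best-responds to q₁; Firm 1 best-responds to the expected q₂ over Firm 2's types.
Firm 2 with cost c maximizes (130 − 2(q₁+q₂) − c)·q₂, giving q₂(c) = (130 − c − 2q₁)/4.
E[c₂] = 1/20·14 + 3/5·26 + 7/20·36 = 28.9
Firm 1's FOC against E[q₂] yields q₁ = (130 − 2·29 + E[c₂])/6 = (130 − 58 + 28.9)/6 = 16.8167.
q₂(high-cost) = (130 − 36 − 2·16.8167)/4 = 15.0917.

15.09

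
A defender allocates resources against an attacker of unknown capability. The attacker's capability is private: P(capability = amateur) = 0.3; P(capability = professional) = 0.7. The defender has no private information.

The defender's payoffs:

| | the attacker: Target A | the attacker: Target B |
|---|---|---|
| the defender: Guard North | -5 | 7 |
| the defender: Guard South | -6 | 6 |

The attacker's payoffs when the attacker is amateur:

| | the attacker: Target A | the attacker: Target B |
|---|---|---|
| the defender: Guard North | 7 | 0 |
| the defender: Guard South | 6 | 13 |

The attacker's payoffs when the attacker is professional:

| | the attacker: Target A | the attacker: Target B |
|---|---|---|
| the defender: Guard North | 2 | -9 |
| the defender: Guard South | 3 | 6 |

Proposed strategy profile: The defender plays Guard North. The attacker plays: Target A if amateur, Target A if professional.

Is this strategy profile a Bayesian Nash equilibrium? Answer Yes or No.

Yes

The defender plays Guard North: E[Guard North] = 0.3·(-5) + 0.7·(-5) = -5; E[Guard South] = -6. Best-responding. ✓
The attacker (capability amateur), facing Guard North: Target A gives 7, Target B gives 0. Proposed Target A is best. ✓
The attacker (capability professional), facing Guard North: Target A gives 2, Target B gives -9. Proposed Target A is best. ✓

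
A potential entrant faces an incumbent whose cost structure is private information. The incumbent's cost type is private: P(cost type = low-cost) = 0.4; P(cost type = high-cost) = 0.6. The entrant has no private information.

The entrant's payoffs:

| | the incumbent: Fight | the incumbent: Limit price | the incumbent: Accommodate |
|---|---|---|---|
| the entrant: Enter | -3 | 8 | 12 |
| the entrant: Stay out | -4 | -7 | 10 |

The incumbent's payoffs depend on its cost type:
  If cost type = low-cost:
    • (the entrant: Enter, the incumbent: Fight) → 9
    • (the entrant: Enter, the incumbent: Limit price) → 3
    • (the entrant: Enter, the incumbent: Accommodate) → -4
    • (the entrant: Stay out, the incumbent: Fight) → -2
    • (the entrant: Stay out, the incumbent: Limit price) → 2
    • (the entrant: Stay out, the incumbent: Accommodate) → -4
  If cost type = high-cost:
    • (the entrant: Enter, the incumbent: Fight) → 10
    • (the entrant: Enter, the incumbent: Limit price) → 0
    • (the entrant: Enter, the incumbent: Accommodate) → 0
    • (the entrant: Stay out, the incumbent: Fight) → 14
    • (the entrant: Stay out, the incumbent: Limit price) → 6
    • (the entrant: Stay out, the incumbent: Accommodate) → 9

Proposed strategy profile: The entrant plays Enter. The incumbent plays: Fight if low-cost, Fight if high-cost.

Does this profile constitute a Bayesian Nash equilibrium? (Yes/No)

Yes

The entrant plays Enter: E[Enter] = 0.4·(-3) + 0.6·(-3) = -3; E[Stay out] = -4. Best-responding. ✓
The incumbent (cost type low-cost), facing Enter: Fight gives 9, Limit price gives 3, Accommodate gives -4. Proposed Fight is best. ✓
The incumbent (cost type high-cost), facing Enter: Fight gives 10, Limit price gives 0, Accommodate gives 0. Proposed Fight is best. ✓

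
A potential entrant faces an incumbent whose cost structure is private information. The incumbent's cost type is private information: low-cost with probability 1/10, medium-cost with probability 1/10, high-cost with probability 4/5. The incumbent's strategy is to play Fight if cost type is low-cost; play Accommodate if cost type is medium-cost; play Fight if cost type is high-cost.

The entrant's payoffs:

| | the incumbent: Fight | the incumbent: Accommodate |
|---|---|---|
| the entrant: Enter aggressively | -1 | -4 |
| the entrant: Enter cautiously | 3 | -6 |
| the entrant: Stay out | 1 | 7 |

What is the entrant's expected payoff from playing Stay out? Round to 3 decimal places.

1.600

E[Stay out] = 1/10·1 + 1/10·7 + 4/5·1 = 1/10 + 7/10 + 4/5 = 8/5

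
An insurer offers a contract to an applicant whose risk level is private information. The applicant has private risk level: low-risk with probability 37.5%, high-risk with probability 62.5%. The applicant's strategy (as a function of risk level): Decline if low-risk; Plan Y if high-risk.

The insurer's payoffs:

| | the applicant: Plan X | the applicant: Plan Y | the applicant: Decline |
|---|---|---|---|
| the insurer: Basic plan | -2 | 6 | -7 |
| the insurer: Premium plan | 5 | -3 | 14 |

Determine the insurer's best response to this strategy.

E[Basic plan] = 0.375·(-7) + 0.625·(6) = 1.125
E[Premium plan] = 0.375·(14) + 0.625·(-3) = 3.375
Best response: Premium plan (3.375 is the largest).

Premium plan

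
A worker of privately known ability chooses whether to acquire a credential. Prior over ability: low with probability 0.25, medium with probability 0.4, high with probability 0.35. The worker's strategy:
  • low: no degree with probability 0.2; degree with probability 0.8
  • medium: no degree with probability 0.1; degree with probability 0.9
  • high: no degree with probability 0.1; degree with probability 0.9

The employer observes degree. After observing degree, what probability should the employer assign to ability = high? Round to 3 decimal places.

0.360

P(degree) = 0.25·0.8 + 0.4·0.9 + 0.35·0.9 = 0.875
P(high | degree) = (0.35·0.9) / 0.875 = 0.315 / 0.875 = 0.36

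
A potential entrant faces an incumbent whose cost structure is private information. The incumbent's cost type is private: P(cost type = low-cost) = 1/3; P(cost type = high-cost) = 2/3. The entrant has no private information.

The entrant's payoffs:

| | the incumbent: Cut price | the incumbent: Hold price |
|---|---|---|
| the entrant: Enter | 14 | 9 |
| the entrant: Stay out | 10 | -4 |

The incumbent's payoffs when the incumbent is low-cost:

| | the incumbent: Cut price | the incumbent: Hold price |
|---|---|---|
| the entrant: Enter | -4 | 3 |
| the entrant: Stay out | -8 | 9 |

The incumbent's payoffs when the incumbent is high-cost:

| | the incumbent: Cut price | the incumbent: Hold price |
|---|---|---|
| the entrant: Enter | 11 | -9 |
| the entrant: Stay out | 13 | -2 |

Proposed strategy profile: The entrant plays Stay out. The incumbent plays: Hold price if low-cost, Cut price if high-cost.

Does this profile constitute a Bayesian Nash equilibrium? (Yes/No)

No

A profile is a BNE iff every type of every player is best-responding given beliefs about the other side.
The entrant plays Stay out: E[Stay out] = 1/3·(-4) + 2/3·(10) = 16/3; E[Enter] = 37/3. Not best-responding. ✗
The incumbent (cost type low-cost), facing Stay out: Cut price gives -8, Hold price gives 9. Proposed Hold price is best. ✓
The incumbent (cost type high-cost), facing Stay out: Cut price gives 13, Hold price gives -2. Proposed Cut price is best. ✓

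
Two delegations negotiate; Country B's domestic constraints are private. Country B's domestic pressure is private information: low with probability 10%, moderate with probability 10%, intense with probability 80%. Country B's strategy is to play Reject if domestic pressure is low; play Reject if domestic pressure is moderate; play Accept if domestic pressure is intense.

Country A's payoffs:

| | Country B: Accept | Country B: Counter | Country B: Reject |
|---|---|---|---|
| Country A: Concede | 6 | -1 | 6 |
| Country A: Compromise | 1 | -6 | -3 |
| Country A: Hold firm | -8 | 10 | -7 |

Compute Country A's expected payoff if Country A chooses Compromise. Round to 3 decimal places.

E[Compromise] = 0.1·(-3) + 0.1·(-3) + 0.8·1 = (-0.3) + (-0.3) + 0.8 = 0.2

0.200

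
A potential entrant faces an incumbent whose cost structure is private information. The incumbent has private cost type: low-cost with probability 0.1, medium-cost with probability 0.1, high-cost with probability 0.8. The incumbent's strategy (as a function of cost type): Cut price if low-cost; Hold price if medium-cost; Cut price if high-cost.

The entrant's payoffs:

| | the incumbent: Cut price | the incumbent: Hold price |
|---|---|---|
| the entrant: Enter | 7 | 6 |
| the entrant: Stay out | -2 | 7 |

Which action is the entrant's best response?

E[Enter] = 0.1·(7) + 0.1·(6) + 0.8·(7) = 6.9
E[Stay out] = 0.1·(-2) + 0.1·(7) + 0.8·(-2) = -1.1
Best response: Enter (6.9 is the largest).

Enter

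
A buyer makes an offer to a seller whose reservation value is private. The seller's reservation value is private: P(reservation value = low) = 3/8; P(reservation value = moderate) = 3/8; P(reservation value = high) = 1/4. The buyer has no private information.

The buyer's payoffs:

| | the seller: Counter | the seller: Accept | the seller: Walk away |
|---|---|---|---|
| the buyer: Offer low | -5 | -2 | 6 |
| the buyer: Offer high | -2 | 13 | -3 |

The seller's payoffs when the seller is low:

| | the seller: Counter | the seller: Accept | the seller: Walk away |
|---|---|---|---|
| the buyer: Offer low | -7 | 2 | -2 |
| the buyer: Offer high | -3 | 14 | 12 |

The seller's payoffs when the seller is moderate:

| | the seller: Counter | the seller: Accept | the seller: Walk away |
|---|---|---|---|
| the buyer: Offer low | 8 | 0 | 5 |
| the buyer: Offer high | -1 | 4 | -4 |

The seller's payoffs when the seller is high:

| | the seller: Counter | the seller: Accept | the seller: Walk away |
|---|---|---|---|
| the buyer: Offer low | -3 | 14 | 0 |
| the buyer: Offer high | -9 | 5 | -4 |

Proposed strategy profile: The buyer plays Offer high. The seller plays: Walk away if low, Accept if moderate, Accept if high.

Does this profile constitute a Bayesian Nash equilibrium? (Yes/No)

A profile is a BNE iff every type of every player is best-responding given beliefs about the other side.
The buyer plays Offer high: E[Offer high] = 3/8·(-3) + 3/8·(13) + 1/4·(13) = 7; E[Offer low] = 1. Best-responding. ✓
The seller (reservation value low), facing Offer high: Counter gives -3, Accept gives 14, Walk away gives 12. Proposed Walk away is not best — profitable deviation exists. ✗
The seller (reservation value moderate), facing Offer high: Counter gives -1, Accept gives 4, Walk away gives -4. Proposed Accept is best. ✓
The seller (reservation value high), facing Offer high: Counter gives -9, Accept gives 5, Walk away gives -4. Proposed Accept is best. ✓

No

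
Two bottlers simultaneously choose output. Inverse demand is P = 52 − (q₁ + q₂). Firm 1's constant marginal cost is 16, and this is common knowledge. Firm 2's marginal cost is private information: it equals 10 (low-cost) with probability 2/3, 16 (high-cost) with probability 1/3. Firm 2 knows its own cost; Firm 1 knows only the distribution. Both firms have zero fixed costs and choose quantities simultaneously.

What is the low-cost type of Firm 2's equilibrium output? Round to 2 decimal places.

Each type of Firm 2 best-responds to q₁; Firm 1 best-responds to the expected q₂ over Firm 2's types.
Firm 2 with cost c maximizes (52 − (q₁+q₂) − c)·q₂, giving q₂(c) = (52 − c − q₁)/2.
E[c₂] = 2/3·10 + 1/3·16 = 12
Firm 1's FOC against E[q₂] yields q₁ = (52 − 2·16 + E[c₂])/3 = (52 − 32 + 12)/3 = 10.6667.
q₂(low-cost) = (52 − 10 − 10.6667)/2 = 15.6667.

15.67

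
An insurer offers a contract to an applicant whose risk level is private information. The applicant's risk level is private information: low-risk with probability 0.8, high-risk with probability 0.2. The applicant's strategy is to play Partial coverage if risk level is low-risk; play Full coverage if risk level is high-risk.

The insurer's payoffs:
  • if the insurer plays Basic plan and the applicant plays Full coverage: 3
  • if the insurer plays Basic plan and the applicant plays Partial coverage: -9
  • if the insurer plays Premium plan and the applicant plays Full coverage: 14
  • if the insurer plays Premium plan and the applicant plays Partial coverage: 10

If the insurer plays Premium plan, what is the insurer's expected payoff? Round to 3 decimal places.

10.800

E[Premium plan] = 0.8·10 + 0.2·14 = 8 + 2.8 = 10.8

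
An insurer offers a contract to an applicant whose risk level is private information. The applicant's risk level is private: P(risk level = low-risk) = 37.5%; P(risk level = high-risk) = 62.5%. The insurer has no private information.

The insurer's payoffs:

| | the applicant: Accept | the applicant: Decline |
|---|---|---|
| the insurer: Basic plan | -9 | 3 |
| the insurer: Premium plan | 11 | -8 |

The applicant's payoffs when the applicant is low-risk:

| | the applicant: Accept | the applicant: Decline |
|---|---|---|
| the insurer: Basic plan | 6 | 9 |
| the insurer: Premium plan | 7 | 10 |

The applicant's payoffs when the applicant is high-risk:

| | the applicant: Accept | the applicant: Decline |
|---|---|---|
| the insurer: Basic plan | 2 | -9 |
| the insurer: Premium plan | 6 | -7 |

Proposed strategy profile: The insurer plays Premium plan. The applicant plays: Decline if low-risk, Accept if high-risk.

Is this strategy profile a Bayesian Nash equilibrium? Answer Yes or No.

Yes

The insurer plays Premium plan: E[Premium plan] = 0.375·(-8) + 0.625·(11) = 3.875; E[Basic plan] = -4.5. Best-responding. ✓
The applicant (risk level low-risk), facing Premium plan: Accept gives 7, Decline gives 10. Proposed Decline is best. ✓
The applicant (risk level high-risk), facing Premium plan: Accept gives 6, Decline gives -7. Proposed Accept is best. ✓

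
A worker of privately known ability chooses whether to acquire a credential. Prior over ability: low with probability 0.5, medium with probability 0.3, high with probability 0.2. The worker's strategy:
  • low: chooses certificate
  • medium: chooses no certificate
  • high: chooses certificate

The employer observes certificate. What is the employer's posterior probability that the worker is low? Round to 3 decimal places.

0.714

Apply Bayes' rule using the sender's strategy as the likelihood.
P(certificate) = 0.5·1 + 0.3·0 + 0.2·1 = 0.7
P(low | certificate) = (0.5·1) / 0.7 = 0.5 / 0.7 = 0.714286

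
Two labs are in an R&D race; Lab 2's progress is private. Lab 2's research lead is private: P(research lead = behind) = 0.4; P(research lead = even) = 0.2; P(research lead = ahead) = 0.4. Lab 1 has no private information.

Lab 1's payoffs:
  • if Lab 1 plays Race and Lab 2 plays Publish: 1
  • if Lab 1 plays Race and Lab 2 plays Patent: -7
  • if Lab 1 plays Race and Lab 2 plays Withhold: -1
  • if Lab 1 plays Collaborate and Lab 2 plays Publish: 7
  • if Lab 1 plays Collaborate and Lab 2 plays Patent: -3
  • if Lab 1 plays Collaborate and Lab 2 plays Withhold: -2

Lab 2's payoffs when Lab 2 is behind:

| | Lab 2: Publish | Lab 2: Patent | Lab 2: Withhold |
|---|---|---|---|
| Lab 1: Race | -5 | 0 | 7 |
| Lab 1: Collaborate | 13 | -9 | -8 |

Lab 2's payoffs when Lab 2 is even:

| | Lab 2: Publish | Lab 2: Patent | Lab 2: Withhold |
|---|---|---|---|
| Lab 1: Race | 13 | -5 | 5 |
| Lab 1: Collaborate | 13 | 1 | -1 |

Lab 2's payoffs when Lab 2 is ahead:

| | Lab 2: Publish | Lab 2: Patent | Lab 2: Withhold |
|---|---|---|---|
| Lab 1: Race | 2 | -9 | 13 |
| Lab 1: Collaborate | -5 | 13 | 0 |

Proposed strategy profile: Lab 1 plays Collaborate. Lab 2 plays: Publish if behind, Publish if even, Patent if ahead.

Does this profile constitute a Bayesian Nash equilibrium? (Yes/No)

Lab 1 plays Collaborate: E[Collaborate] = 0.4·(7) + 0.2·(7) + 0.4·(-3) = 3; E[Race] = -2.2. Best-responding. ✓
Lab 2 (research lead behind), facing Collaborate: Publish gives 13, Patent gives -9, Withhold gives -8. Proposed Publish is best. ✓
Lab 2 (research lead even), facing Collaborate: Publish gives 13, Patent gives 1, Withhold gives -1. Proposed Publish is best. ✓
Lab 2 (research lead ahead), facing Collaborate: Publish gives -5, Patent gives 13, Withhold gives 0. Proposed Patent is best. ✓

Yes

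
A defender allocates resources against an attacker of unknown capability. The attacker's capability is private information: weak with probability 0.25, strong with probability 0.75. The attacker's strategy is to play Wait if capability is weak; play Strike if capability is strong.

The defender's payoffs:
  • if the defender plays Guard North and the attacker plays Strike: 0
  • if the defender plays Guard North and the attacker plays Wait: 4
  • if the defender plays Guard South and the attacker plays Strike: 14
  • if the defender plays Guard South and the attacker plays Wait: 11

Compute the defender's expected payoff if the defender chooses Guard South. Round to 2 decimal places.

13.25

E[Guard South] = 0.25·11 + 0.75·14 = 2.75 + 10.5 = 13.25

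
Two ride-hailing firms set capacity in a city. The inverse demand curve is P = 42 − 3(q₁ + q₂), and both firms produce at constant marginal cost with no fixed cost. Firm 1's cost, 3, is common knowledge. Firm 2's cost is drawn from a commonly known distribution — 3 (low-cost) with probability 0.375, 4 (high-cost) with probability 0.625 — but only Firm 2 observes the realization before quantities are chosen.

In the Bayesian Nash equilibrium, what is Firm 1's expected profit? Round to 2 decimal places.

58.15

Type-c best response for Firm 2: q₂(c) = (42 − c)/6 − q₁/2.
Firm 1 maximizes expected profit; its first-order condition is 42 − 6q₁ − 3E[q₂] − 3 = 0.
Substituting E[q₂] and solving: E[c₂] = 3.625, so q₁ = (42 − 2·3 + 3.625)/9 = 4.40278.
E[P] = 42 − 3·(q₁ + E[q₂]) = 16.2083; Firm 1's expected profit = (E[P] − 3)·q₁ = (16.2083 − 3)·4.40278 = 58.1534.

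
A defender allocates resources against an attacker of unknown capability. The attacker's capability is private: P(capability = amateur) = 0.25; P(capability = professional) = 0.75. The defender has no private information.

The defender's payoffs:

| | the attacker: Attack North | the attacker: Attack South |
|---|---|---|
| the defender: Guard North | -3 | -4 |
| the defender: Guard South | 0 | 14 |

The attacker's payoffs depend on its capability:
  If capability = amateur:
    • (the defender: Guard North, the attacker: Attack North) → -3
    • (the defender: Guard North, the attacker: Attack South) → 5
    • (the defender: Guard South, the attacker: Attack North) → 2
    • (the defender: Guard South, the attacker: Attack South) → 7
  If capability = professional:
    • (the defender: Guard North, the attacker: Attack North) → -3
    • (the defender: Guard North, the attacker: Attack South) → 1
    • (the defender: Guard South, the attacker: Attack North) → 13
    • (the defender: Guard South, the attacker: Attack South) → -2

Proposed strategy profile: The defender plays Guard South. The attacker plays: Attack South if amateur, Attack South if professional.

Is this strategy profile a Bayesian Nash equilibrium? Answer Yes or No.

No

The defender plays Guard South: E[Guard South] = 0.25·(14) + 0.75·(14) = 14; E[Guard North] = -4. Best-responding. ✓
The attacker (capability amateur), facing Guard South: Attack North gives 2, Attack South gives 7. Proposed Attack South is best. ✓
The attacker (capability professional), facing Guard South: Attack North gives 13, Attack South gives -2. Proposed Attack South is not best — profitable deviation exists. ✗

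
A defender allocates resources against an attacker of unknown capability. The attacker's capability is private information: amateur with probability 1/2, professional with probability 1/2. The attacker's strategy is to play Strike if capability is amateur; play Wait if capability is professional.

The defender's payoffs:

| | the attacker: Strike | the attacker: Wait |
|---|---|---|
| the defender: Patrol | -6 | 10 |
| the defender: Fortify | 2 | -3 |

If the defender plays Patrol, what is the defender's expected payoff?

2

E[Patrol] = 1/2·(-6) + 1/2·10 = (-3) + 5 = 2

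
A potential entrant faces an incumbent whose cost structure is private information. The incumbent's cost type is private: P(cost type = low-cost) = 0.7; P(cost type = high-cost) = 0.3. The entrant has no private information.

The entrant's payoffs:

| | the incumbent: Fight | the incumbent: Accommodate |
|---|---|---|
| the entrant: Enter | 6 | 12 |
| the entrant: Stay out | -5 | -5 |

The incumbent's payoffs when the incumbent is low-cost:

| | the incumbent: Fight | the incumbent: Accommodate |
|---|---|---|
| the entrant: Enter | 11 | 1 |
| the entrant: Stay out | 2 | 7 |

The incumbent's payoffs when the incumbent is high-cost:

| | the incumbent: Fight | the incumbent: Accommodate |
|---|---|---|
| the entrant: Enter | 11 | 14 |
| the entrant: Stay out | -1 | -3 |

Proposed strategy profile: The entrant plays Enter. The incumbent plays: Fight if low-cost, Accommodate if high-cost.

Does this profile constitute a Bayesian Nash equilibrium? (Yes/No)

A profile is a BNE iff every type of every player is best-responding given beliefs about the other side.
The entrant plays Enter: E[Enter] = 0.7·(6) + 0.3·(12) = 7.8; E[Stay out] = -5. Best-responding. ✓
The incumbent (cost type low-cost), facing Enter: Fight gives 11, Accommodate gives 1. Proposed Fight is best. ✓
The incumbent (cost type high-cost), facing Enter: Fight gives 11, Accommodate gives 14. Proposed Accommodate is best. ✓

Yes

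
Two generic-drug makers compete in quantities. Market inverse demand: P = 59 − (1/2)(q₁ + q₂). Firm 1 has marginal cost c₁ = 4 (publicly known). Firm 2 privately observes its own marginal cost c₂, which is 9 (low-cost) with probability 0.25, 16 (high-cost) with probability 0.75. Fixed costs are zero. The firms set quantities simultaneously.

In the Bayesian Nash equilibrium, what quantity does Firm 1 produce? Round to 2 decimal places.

Type-c best response for Firm 2: q₂(c) = (59 − c) − q₁/2.
Firm 1 maximizes expected profit; its first-order condition is 59 − q₁ − (1/2)E[q₂] − 4 = 0.
Substituting E[q₂] and solving: E[c₂] = 14.25, so q₁ = (59 − 2·4 + 14.25)/(3/2) = 43.5.

43.50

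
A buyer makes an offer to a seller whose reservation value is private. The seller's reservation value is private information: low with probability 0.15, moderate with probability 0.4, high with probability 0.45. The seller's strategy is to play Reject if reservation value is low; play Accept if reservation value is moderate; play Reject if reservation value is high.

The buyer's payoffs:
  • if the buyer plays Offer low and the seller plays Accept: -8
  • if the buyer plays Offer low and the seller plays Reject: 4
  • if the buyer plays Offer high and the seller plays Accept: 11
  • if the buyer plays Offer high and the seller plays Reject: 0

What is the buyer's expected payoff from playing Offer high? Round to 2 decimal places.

Take the expectation over the seller's reservation value, weighting each type's action by its prior probability.
E[Offer high] = 0.15·0 + 0.4·11 + 0.45·0 = 0 + 4.4 + 0 = 4.4

4.40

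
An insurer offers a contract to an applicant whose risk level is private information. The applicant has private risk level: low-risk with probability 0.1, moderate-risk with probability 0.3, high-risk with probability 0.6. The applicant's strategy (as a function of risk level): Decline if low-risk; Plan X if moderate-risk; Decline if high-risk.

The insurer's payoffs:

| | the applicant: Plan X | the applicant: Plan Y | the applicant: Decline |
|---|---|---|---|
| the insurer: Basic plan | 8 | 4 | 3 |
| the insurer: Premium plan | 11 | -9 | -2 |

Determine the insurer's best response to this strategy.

Basic plan

E[Basic plan] = 0.1·(3) + 0.3·(8) + 0.6·(3) = 4.5
E[Premium plan] = 0.1·(-2) + 0.3·(11) + 0.6·(-2) = 1.9
Best response: Basic plan (4.5 is the largest).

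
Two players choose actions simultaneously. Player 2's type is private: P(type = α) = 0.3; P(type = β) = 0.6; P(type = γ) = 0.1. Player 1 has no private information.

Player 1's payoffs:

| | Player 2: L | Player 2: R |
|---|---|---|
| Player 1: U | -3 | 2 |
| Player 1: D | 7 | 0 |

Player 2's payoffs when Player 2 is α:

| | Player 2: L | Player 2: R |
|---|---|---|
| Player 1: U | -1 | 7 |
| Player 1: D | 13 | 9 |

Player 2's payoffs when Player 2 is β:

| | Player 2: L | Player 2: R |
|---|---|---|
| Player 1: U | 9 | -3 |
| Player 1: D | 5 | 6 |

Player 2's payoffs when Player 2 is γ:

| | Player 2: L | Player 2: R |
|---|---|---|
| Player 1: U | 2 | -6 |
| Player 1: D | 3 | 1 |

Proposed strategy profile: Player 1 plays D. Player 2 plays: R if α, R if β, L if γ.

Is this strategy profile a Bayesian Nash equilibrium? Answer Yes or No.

No

Player 1 plays D: E[D] = 0.3·(0) + 0.6·(0) + 0.1·(7) = 0.7; E[U] = 1.5. Not best-responding. ✗
Player 2 (type α), facing D: L gives 13, R gives 9. Proposed R is not best — profitable deviation exists. ✗
Player 2 (type β), facing D: L gives 5, R gives 6. Proposed R is best. ✓
Player 2 (type γ), facing D: L gives 3, R gives 1. Proposed L is best. ✓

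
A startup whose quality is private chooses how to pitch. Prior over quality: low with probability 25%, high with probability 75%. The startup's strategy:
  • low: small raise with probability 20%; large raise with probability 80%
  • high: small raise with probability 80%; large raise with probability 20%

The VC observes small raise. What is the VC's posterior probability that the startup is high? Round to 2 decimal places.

P(small raise) = 0.25·0.2 + 0.75·0.8 = 0.65
P(high | small raise) = (0.75·0.8) / 0.65 = 0.6 / 0.65 = 0.923077

0.92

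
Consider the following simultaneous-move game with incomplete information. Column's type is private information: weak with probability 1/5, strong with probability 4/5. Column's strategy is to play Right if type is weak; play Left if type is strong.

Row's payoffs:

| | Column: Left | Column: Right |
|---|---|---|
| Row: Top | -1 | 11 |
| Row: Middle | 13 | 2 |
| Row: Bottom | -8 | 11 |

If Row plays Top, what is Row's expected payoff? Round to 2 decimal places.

1.40

Take the expectation over Column's type, weighting each type's action by its prior probability.
E[Top] = 1/5·11 + 4/5·(-1) = 11/5 + (-4/5) = 7/5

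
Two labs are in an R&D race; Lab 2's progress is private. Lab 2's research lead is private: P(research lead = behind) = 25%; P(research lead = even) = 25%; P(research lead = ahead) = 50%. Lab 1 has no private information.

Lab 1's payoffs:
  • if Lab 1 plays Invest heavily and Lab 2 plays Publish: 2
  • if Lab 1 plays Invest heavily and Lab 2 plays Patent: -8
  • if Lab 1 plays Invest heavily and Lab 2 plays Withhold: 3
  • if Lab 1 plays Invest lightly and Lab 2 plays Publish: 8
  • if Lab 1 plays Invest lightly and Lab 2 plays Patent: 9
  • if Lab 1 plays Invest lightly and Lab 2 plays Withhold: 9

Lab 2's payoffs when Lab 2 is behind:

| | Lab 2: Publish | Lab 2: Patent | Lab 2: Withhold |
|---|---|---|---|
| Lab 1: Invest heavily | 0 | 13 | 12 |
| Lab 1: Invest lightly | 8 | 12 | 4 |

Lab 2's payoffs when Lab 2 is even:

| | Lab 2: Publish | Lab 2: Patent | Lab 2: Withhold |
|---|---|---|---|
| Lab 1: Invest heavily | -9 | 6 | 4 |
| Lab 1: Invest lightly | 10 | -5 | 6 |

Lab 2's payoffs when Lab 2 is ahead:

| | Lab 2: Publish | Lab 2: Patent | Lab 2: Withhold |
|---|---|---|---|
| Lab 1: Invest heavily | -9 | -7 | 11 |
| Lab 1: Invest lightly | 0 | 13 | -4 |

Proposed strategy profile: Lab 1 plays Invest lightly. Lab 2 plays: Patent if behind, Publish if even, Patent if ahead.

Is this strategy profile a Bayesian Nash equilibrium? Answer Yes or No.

Lab 1 plays Invest lightly: E[Invest lightly] = 0.25·(9) + 0.25·(8) + 0.5·(9) = 8.75; E[Invest heavily] = -5.5. Best-responding. ✓
Lab 2 (research lead behind), facing Invest lightly: Publish gives 8, Patent gives 12, Withhold gives 4. Proposed Patent is best. ✓
Lab 2 (research lead even), facing Invest lightly: Publish gives 10, Patent gives -5, Withhold gives 6. Proposed Publish is best. ✓
Lab 2 (research lead ahead), facing Invest lightly: Publish gives 0, Patent gives 13, Withhold gives -4. Proposed Patent is best. ✓

Yes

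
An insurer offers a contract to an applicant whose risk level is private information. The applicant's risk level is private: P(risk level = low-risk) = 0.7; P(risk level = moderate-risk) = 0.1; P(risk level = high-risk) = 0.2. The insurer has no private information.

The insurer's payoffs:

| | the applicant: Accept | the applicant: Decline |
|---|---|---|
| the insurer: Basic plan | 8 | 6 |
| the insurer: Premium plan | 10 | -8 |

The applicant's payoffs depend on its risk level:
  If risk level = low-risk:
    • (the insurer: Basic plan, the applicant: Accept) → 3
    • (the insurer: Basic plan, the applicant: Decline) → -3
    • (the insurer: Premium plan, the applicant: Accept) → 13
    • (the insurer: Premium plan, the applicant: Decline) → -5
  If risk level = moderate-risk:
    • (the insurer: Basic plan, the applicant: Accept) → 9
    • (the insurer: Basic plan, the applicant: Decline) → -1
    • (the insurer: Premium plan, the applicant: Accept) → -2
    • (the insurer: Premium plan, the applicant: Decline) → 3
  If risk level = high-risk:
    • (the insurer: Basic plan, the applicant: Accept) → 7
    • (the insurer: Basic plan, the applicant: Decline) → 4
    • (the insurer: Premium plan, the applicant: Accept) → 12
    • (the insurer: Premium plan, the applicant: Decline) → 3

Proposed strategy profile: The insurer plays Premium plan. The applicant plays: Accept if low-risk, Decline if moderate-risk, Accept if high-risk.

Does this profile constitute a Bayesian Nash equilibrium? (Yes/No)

Yes

The insurer plays Premium plan: E[Premium plan] = 0.7·(10) + 0.1·(-8) + 0.2·(10) = 8.2; E[Basic plan] = 7.8. Best-responding. ✓
The applicant (risk level low-risk), facing Premium plan: Accept gives 13, Decline gives -5. Proposed Accept is best. ✓
The applicant (risk level moderate-risk), facing Premium plan: Accept gives -2, Decline gives 3. Proposed Decline is best. ✓
The applicant (risk level high-risk), facing Premium plan: Accept gives 12, Decline gives 3. Proposed Accept is best. ✓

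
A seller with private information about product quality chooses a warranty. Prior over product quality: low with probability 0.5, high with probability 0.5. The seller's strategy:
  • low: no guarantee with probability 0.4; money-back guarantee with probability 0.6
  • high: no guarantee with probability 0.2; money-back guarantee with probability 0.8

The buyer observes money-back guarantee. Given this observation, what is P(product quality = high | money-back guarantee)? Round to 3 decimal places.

Apply Bayes' rule using the sender's strategy as the likelihood.
P(money-back guarantee) = 0.5·0.6 + 0.5·0.8 = 0.7
P(high | money-back guarantee) = (0.5·0.8) / 0.7 = 0.4 / 0.7 = 0.571429

0.571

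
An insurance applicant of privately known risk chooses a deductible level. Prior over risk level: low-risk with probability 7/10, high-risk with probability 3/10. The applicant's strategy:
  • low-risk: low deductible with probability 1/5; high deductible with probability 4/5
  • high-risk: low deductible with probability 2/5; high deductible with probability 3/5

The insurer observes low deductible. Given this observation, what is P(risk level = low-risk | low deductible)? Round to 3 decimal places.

0.538

Apply Bayes' rule using the sender's strategy as the likelihood.
P(low deductible) = (7/10)·(1/5) + (3/10)·(2/5) = 13/50
P(low-risk | low deductible) = ((7/10)·(1/5)) / (13/50) = (7/50) / (13/50) = 7/13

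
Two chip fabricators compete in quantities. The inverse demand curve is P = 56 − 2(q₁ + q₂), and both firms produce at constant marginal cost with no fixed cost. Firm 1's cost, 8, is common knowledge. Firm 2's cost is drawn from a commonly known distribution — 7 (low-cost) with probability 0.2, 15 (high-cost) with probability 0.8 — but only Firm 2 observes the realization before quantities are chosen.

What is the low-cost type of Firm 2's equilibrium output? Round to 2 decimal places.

Type-c best response for Firm 2: q₂(c) = (56 − c)/4 − q₁/2.
Firm 1 maximizes expected profit; its first-order condition is 56 − 4q₁ − 2E[q₂] − 8 = 0.
Substituting E[q₂] and solving: E[c₂] = 13.4, so q₁ = (56 − 2·8 + 13.4)/6 = 8.9.
q₂(low-cost) = (56 − 7 − 2·8.9)/4 = 7.8.

7.80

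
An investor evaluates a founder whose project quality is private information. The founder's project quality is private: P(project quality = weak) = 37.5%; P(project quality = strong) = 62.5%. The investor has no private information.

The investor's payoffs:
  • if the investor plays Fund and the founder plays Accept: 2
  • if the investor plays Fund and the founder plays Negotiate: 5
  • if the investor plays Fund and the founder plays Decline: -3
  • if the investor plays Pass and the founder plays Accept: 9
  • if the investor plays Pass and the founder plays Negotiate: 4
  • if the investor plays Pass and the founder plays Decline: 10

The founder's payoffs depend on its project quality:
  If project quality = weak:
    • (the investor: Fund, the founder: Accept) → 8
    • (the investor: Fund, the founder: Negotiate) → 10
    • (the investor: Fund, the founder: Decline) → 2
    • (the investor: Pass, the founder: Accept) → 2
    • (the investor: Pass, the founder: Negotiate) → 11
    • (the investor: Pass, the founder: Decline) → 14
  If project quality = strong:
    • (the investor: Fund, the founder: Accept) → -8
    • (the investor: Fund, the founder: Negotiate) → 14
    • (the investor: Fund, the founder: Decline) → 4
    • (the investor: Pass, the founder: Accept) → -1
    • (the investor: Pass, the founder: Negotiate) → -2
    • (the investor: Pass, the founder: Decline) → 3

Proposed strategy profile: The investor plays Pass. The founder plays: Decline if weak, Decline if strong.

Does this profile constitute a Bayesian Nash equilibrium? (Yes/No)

Yes

The investor plays Pass: E[Pass] = 0.375·(10) + 0.625·(10) = 10; E[Fund] = -3. Best-responding. ✓
The founder (project quality weak), facing Pass: Accept gives 2, Negotiate gives 11, Decline gives 14. Proposed Decline is best. ✓
The founder (project quality strong), facing Pass: Accept gives -1, Negotiate gives -2, Decline gives 3. Proposed Decline is best. ✓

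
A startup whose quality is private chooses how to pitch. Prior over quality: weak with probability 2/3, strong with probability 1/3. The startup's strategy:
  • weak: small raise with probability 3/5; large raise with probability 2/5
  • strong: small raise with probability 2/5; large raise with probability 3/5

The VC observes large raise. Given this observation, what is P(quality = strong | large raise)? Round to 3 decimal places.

0.429

Apply Bayes' rule using the sender's strategy as the likelihood.
P(large raise) = (2/3)·(2/5) + (1/3)·(3/5) = 7/15
P(strong | large raise) = ((1/3)·(3/5)) / (7/15) = (1/5) / (7/15) = 3/7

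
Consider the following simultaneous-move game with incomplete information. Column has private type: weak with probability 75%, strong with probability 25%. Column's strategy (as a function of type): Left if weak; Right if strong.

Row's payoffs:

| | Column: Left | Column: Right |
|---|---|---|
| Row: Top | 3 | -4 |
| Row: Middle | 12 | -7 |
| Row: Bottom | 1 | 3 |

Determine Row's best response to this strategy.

Middle

Compute Row's expected payoff for each action, taking the expectation over Column's type.
E[Top] = 0.75·(3) + 0.25·(-4) = 1.25
E[Middle] = 0.75·(12) + 0.25·(-7) = 7.25
E[Bottom] = 0.75·(1) + 0.25·(3) = 1.5
Best response: Middle (7.25 is the largest).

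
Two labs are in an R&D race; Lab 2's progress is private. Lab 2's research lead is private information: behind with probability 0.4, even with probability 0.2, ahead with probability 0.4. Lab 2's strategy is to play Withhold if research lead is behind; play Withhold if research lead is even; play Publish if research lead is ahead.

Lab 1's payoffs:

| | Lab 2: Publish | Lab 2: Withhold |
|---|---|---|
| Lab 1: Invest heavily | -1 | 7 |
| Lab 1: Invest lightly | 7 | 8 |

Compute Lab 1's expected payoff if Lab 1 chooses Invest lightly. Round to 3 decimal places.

7.600

E[Invest lightly] = 0.4·8 + 0.2·8 + 0.4·7 = 3.2 + 1.6 + 2.8 = 7.6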